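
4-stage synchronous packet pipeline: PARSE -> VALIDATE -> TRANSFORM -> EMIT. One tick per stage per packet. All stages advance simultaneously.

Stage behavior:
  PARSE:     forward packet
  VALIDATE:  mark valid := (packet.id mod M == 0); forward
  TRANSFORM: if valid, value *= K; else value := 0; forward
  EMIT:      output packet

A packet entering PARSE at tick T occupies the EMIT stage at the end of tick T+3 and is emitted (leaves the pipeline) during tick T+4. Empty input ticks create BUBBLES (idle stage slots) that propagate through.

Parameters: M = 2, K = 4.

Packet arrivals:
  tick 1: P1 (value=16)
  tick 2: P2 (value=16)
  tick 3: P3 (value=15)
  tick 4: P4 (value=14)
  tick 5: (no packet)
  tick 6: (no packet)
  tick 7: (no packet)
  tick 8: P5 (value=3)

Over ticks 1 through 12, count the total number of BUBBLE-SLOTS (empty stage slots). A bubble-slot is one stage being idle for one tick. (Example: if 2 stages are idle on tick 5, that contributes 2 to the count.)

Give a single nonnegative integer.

Answer: 28

Derivation:
Tick 1: [PARSE:P1(v=16,ok=F), VALIDATE:-, TRANSFORM:-, EMIT:-] out:-; bubbles=3
Tick 2: [PARSE:P2(v=16,ok=F), VALIDATE:P1(v=16,ok=F), TRANSFORM:-, EMIT:-] out:-; bubbles=2
Tick 3: [PARSE:P3(v=15,ok=F), VALIDATE:P2(v=16,ok=T), TRANSFORM:P1(v=0,ok=F), EMIT:-] out:-; bubbles=1
Tick 4: [PARSE:P4(v=14,ok=F), VALIDATE:P3(v=15,ok=F), TRANSFORM:P2(v=64,ok=T), EMIT:P1(v=0,ok=F)] out:-; bubbles=0
Tick 5: [PARSE:-, VALIDATE:P4(v=14,ok=T), TRANSFORM:P3(v=0,ok=F), EMIT:P2(v=64,ok=T)] out:P1(v=0); bubbles=1
Tick 6: [PARSE:-, VALIDATE:-, TRANSFORM:P4(v=56,ok=T), EMIT:P3(v=0,ok=F)] out:P2(v=64); bubbles=2
Tick 7: [PARSE:-, VALIDATE:-, TRANSFORM:-, EMIT:P4(v=56,ok=T)] out:P3(v=0); bubbles=3
Tick 8: [PARSE:P5(v=3,ok=F), VALIDATE:-, TRANSFORM:-, EMIT:-] out:P4(v=56); bubbles=3
Tick 9: [PARSE:-, VALIDATE:P5(v=3,ok=F), TRANSFORM:-, EMIT:-] out:-; bubbles=3
Tick 10: [PARSE:-, VALIDATE:-, TRANSFORM:P5(v=0,ok=F), EMIT:-] out:-; bubbles=3
Tick 11: [PARSE:-, VALIDATE:-, TRANSFORM:-, EMIT:P5(v=0,ok=F)] out:-; bubbles=3
Tick 12: [PARSE:-, VALIDATE:-, TRANSFORM:-, EMIT:-] out:P5(v=0); bubbles=4
Total bubble-slots: 28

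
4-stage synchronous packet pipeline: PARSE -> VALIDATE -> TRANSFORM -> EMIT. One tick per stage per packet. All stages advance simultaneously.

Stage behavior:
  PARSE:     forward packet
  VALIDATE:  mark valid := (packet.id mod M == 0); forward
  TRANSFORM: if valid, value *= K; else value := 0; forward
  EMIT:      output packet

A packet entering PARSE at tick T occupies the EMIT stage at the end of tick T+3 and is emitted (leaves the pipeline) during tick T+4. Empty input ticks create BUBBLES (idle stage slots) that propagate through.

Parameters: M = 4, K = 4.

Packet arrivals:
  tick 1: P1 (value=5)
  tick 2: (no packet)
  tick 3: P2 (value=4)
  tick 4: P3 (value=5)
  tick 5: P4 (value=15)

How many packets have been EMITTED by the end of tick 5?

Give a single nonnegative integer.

Answer: 1

Derivation:
Tick 1: [PARSE:P1(v=5,ok=F), VALIDATE:-, TRANSFORM:-, EMIT:-] out:-; in:P1
Tick 2: [PARSE:-, VALIDATE:P1(v=5,ok=F), TRANSFORM:-, EMIT:-] out:-; in:-
Tick 3: [PARSE:P2(v=4,ok=F), VALIDATE:-, TRANSFORM:P1(v=0,ok=F), EMIT:-] out:-; in:P2
Tick 4: [PARSE:P3(v=5,ok=F), VALIDATE:P2(v=4,ok=F), TRANSFORM:-, EMIT:P1(v=0,ok=F)] out:-; in:P3
Tick 5: [PARSE:P4(v=15,ok=F), VALIDATE:P3(v=5,ok=F), TRANSFORM:P2(v=0,ok=F), EMIT:-] out:P1(v=0); in:P4
Emitted by tick 5: ['P1']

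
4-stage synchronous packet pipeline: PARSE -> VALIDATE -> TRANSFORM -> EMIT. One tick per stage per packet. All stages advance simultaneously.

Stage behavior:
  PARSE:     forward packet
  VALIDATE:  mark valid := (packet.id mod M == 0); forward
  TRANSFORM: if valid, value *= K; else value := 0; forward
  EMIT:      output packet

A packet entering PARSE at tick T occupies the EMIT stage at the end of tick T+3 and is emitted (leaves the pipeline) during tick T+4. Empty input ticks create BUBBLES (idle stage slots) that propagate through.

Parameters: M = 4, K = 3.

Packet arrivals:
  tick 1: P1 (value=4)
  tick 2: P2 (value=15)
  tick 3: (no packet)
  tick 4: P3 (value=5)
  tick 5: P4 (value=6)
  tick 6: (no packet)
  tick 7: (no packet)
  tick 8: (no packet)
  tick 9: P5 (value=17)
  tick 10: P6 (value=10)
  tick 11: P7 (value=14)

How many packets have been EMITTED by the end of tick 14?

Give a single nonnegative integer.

Answer: 6

Derivation:
Tick 1: [PARSE:P1(v=4,ok=F), VALIDATE:-, TRANSFORM:-, EMIT:-] out:-; in:P1
Tick 2: [PARSE:P2(v=15,ok=F), VALIDATE:P1(v=4,ok=F), TRANSFORM:-, EMIT:-] out:-; in:P2
Tick 3: [PARSE:-, VALIDATE:P2(v=15,ok=F), TRANSFORM:P1(v=0,ok=F), EMIT:-] out:-; in:-
Tick 4: [PARSE:P3(v=5,ok=F), VALIDATE:-, TRANSFORM:P2(v=0,ok=F), EMIT:P1(v=0,ok=F)] out:-; in:P3
Tick 5: [PARSE:P4(v=6,ok=F), VALIDATE:P3(v=5,ok=F), TRANSFORM:-, EMIT:P2(v=0,ok=F)] out:P1(v=0); in:P4
Tick 6: [PARSE:-, VALIDATE:P4(v=6,ok=T), TRANSFORM:P3(v=0,ok=F), EMIT:-] out:P2(v=0); in:-
Tick 7: [PARSE:-, VALIDATE:-, TRANSFORM:P4(v=18,ok=T), EMIT:P3(v=0,ok=F)] out:-; in:-
Tick 8: [PARSE:-, VALIDATE:-, TRANSFORM:-, EMIT:P4(v=18,ok=T)] out:P3(v=0); in:-
Tick 9: [PARSE:P5(v=17,ok=F), VALIDATE:-, TRANSFORM:-, EMIT:-] out:P4(v=18); in:P5
Tick 10: [PARSE:P6(v=10,ok=F), VALIDATE:P5(v=17,ok=F), TRANSFORM:-, EMIT:-] out:-; in:P6
Tick 11: [PARSE:P7(v=14,ok=F), VALIDATE:P6(v=10,ok=F), TRANSFORM:P5(v=0,ok=F), EMIT:-] out:-; in:P7
Tick 12: [PARSE:-, VALIDATE:P7(v=14,ok=F), TRANSFORM:P6(v=0,ok=F), EMIT:P5(v=0,ok=F)] out:-; in:-
Tick 13: [PARSE:-, VALIDATE:-, TRANSFORM:P7(v=0,ok=F), EMIT:P6(v=0,ok=F)] out:P5(v=0); in:-
Tick 14: [PARSE:-, VALIDATE:-, TRANSFORM:-, EMIT:P7(v=0,ok=F)] out:P6(v=0); in:-
Emitted by tick 14: ['P1', 'P2', 'P3', 'P4', 'P5', 'P6']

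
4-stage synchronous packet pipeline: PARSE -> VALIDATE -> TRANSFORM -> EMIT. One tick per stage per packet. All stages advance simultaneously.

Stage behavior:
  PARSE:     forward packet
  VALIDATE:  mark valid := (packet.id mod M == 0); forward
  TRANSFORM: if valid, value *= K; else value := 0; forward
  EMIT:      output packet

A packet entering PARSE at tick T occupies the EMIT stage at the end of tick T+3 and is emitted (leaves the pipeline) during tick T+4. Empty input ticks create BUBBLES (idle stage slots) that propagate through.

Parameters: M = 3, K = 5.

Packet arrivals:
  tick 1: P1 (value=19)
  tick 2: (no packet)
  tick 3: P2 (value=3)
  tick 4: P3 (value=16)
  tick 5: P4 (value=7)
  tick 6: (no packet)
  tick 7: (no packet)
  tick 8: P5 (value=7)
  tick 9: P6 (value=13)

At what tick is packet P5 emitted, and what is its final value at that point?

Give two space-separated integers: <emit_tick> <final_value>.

Tick 1: [PARSE:P1(v=19,ok=F), VALIDATE:-, TRANSFORM:-, EMIT:-] out:-; in:P1
Tick 2: [PARSE:-, VALIDATE:P1(v=19,ok=F), TRANSFORM:-, EMIT:-] out:-; in:-
Tick 3: [PARSE:P2(v=3,ok=F), VALIDATE:-, TRANSFORM:P1(v=0,ok=F), EMIT:-] out:-; in:P2
Tick 4: [PARSE:P3(v=16,ok=F), VALIDATE:P2(v=3,ok=F), TRANSFORM:-, EMIT:P1(v=0,ok=F)] out:-; in:P3
Tick 5: [PARSE:P4(v=7,ok=F), VALIDATE:P3(v=16,ok=T), TRANSFORM:P2(v=0,ok=F), EMIT:-] out:P1(v=0); in:P4
Tick 6: [PARSE:-, VALIDATE:P4(v=7,ok=F), TRANSFORM:P3(v=80,ok=T), EMIT:P2(v=0,ok=F)] out:-; in:-
Tick 7: [PARSE:-, VALIDATE:-, TRANSFORM:P4(v=0,ok=F), EMIT:P3(v=80,ok=T)] out:P2(v=0); in:-
Tick 8: [PARSE:P5(v=7,ok=F), VALIDATE:-, TRANSFORM:-, EMIT:P4(v=0,ok=F)] out:P3(v=80); in:P5
Tick 9: [PARSE:P6(v=13,ok=F), VALIDATE:P5(v=7,ok=F), TRANSFORM:-, EMIT:-] out:P4(v=0); in:P6
Tick 10: [PARSE:-, VALIDATE:P6(v=13,ok=T), TRANSFORM:P5(v=0,ok=F), EMIT:-] out:-; in:-
Tick 11: [PARSE:-, VALIDATE:-, TRANSFORM:P6(v=65,ok=T), EMIT:P5(v=0,ok=F)] out:-; in:-
Tick 12: [PARSE:-, VALIDATE:-, TRANSFORM:-, EMIT:P6(v=65,ok=T)] out:P5(v=0); in:-
Tick 13: [PARSE:-, VALIDATE:-, TRANSFORM:-, EMIT:-] out:P6(v=65); in:-
P5: arrives tick 8, valid=False (id=5, id%3=2), emit tick 12, final value 0

Answer: 12 0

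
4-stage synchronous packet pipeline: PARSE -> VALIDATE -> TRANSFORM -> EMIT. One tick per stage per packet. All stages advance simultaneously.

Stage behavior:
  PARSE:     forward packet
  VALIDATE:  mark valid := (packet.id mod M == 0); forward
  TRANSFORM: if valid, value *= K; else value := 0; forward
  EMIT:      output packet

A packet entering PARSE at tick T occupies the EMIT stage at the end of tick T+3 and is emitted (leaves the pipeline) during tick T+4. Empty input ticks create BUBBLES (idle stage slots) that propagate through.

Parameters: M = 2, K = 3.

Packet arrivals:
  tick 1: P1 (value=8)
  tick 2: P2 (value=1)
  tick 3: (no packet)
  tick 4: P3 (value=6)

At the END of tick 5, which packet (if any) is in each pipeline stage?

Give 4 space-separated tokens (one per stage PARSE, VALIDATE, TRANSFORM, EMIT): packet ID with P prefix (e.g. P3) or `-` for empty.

Answer: - P3 - P2

Derivation:
Tick 1: [PARSE:P1(v=8,ok=F), VALIDATE:-, TRANSFORM:-, EMIT:-] out:-; in:P1
Tick 2: [PARSE:P2(v=1,ok=F), VALIDATE:P1(v=8,ok=F), TRANSFORM:-, EMIT:-] out:-; in:P2
Tick 3: [PARSE:-, VALIDATE:P2(v=1,ok=T), TRANSFORM:P1(v=0,ok=F), EMIT:-] out:-; in:-
Tick 4: [PARSE:P3(v=6,ok=F), VALIDATE:-, TRANSFORM:P2(v=3,ok=T), EMIT:P1(v=0,ok=F)] out:-; in:P3
Tick 5: [PARSE:-, VALIDATE:P3(v=6,ok=F), TRANSFORM:-, EMIT:P2(v=3,ok=T)] out:P1(v=0); in:-
At end of tick 5: ['-', 'P3', '-', 'P2']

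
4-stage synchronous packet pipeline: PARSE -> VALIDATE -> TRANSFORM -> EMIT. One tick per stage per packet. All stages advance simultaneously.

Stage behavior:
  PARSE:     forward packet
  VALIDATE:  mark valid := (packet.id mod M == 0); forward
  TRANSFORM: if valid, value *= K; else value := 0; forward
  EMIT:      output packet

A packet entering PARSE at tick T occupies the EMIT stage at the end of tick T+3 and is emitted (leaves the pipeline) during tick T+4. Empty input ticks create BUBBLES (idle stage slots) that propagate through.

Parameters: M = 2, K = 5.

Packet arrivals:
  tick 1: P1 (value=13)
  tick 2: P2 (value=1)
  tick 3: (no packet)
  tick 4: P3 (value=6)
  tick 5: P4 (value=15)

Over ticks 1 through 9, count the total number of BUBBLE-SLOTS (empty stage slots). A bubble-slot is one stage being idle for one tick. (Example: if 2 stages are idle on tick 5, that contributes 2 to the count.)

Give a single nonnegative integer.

Tick 1: [PARSE:P1(v=13,ok=F), VALIDATE:-, TRANSFORM:-, EMIT:-] out:-; bubbles=3
Tick 2: [PARSE:P2(v=1,ok=F), VALIDATE:P1(v=13,ok=F), TRANSFORM:-, EMIT:-] out:-; bubbles=2
Tick 3: [PARSE:-, VALIDATE:P2(v=1,ok=T), TRANSFORM:P1(v=0,ok=F), EMIT:-] out:-; bubbles=2
Tick 4: [PARSE:P3(v=6,ok=F), VALIDATE:-, TRANSFORM:P2(v=5,ok=T), EMIT:P1(v=0,ok=F)] out:-; bubbles=1
Tick 5: [PARSE:P4(v=15,ok=F), VALIDATE:P3(v=6,ok=F), TRANSFORM:-, EMIT:P2(v=5,ok=T)] out:P1(v=0); bubbles=1
Tick 6: [PARSE:-, VALIDATE:P4(v=15,ok=T), TRANSFORM:P3(v=0,ok=F), EMIT:-] out:P2(v=5); bubbles=2
Tick 7: [PARSE:-, VALIDATE:-, TRANSFORM:P4(v=75,ok=T), EMIT:P3(v=0,ok=F)] out:-; bubbles=2
Tick 8: [PARSE:-, VALIDATE:-, TRANSFORM:-, EMIT:P4(v=75,ok=T)] out:P3(v=0); bubbles=3
Tick 9: [PARSE:-, VALIDATE:-, TRANSFORM:-, EMIT:-] out:P4(v=75); bubbles=4
Total bubble-slots: 20

Answer: 20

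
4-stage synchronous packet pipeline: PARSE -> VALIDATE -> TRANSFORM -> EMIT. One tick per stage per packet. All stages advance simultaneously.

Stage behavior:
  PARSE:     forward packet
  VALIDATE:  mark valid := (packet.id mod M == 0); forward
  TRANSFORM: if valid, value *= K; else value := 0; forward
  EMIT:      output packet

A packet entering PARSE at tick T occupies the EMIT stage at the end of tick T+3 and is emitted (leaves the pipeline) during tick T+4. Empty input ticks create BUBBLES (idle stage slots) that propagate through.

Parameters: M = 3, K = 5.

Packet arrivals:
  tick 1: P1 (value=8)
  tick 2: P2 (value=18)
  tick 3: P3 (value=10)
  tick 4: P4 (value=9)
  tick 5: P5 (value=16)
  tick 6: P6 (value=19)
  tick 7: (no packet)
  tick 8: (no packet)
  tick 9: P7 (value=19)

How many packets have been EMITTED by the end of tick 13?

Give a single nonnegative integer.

Answer: 7

Derivation:
Tick 1: [PARSE:P1(v=8,ok=F), VALIDATE:-, TRANSFORM:-, EMIT:-] out:-; in:P1
Tick 2: [PARSE:P2(v=18,ok=F), VALIDATE:P1(v=8,ok=F), TRANSFORM:-, EMIT:-] out:-; in:P2
Tick 3: [PARSE:P3(v=10,ok=F), VALIDATE:P2(v=18,ok=F), TRANSFORM:P1(v=0,ok=F), EMIT:-] out:-; in:P3
Tick 4: [PARSE:P4(v=9,ok=F), VALIDATE:P3(v=10,ok=T), TRANSFORM:P2(v=0,ok=F), EMIT:P1(v=0,ok=F)] out:-; in:P4
Tick 5: [PARSE:P5(v=16,ok=F), VALIDATE:P4(v=9,ok=F), TRANSFORM:P3(v=50,ok=T), EMIT:P2(v=0,ok=F)] out:P1(v=0); in:P5
Tick 6: [PARSE:P6(v=19,ok=F), VALIDATE:P5(v=16,ok=F), TRANSFORM:P4(v=0,ok=F), EMIT:P3(v=50,ok=T)] out:P2(v=0); in:P6
Tick 7: [PARSE:-, VALIDATE:P6(v=19,ok=T), TRANSFORM:P5(v=0,ok=F), EMIT:P4(v=0,ok=F)] out:P3(v=50); in:-
Tick 8: [PARSE:-, VALIDATE:-, TRANSFORM:P6(v=95,ok=T), EMIT:P5(v=0,ok=F)] out:P4(v=0); in:-
Tick 9: [PARSE:P7(v=19,ok=F), VALIDATE:-, TRANSFORM:-, EMIT:P6(v=95,ok=T)] out:P5(v=0); in:P7
Tick 10: [PARSE:-, VALIDATE:P7(v=19,ok=F), TRANSFORM:-, EMIT:-] out:P6(v=95); in:-
Tick 11: [PARSE:-, VALIDATE:-, TRANSFORM:P7(v=0,ok=F), EMIT:-] out:-; in:-
Tick 12: [PARSE:-, VALIDATE:-, TRANSFORM:-, EMIT:P7(v=0,ok=F)] out:-; in:-
Tick 13: [PARSE:-, VALIDATE:-, TRANSFORM:-, EMIT:-] out:P7(v=0); in:-
Emitted by tick 13: ['P1', 'P2', 'P3', 'P4', 'P5', 'P6', 'P7']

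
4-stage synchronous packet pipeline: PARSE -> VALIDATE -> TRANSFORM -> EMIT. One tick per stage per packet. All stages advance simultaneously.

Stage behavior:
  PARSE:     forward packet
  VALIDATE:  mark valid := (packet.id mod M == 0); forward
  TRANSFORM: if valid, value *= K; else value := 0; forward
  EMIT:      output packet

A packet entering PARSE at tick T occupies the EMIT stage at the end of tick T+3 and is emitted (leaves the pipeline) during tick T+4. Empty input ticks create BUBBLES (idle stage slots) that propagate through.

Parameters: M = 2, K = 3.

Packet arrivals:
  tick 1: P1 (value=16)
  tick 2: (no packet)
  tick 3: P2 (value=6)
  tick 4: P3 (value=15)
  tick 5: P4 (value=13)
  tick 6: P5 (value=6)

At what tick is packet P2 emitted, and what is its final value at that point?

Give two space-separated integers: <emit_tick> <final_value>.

Tick 1: [PARSE:P1(v=16,ok=F), VALIDATE:-, TRANSFORM:-, EMIT:-] out:-; in:P1
Tick 2: [PARSE:-, VALIDATE:P1(v=16,ok=F), TRANSFORM:-, EMIT:-] out:-; in:-
Tick 3: [PARSE:P2(v=6,ok=F), VALIDATE:-, TRANSFORM:P1(v=0,ok=F), EMIT:-] out:-; in:P2
Tick 4: [PARSE:P3(v=15,ok=F), VALIDATE:P2(v=6,ok=T), TRANSFORM:-, EMIT:P1(v=0,ok=F)] out:-; in:P3
Tick 5: [PARSE:P4(v=13,ok=F), VALIDATE:P3(v=15,ok=F), TRANSFORM:P2(v=18,ok=T), EMIT:-] out:P1(v=0); in:P4
Tick 6: [PARSE:P5(v=6,ok=F), VALIDATE:P4(v=13,ok=T), TRANSFORM:P3(v=0,ok=F), EMIT:P2(v=18,ok=T)] out:-; in:P5
Tick 7: [PARSE:-, VALIDATE:P5(v=6,ok=F), TRANSFORM:P4(v=39,ok=T), EMIT:P3(v=0,ok=F)] out:P2(v=18); in:-
Tick 8: [PARSE:-, VALIDATE:-, TRANSFORM:P5(v=0,ok=F), EMIT:P4(v=39,ok=T)] out:P3(v=0); in:-
Tick 9: [PARSE:-, VALIDATE:-, TRANSFORM:-, EMIT:P5(v=0,ok=F)] out:P4(v=39); in:-
Tick 10: [PARSE:-, VALIDATE:-, TRANSFORM:-, EMIT:-] out:P5(v=0); in:-
P2: arrives tick 3, valid=True (id=2, id%2=0), emit tick 7, final value 18

Answer: 7 18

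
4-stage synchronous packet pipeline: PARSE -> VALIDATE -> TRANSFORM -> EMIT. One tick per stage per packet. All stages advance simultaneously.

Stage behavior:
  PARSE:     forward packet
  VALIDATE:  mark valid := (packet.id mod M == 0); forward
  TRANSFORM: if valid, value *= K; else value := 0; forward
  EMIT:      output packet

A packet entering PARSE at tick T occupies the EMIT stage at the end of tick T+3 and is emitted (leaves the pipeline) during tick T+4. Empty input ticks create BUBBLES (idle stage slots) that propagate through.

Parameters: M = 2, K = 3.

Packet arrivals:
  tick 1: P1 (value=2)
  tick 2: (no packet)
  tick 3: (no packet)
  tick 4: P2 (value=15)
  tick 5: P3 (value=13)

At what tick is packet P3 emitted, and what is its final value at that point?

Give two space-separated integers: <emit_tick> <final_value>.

Answer: 9 0

Derivation:
Tick 1: [PARSE:P1(v=2,ok=F), VALIDATE:-, TRANSFORM:-, EMIT:-] out:-; in:P1
Tick 2: [PARSE:-, VALIDATE:P1(v=2,ok=F), TRANSFORM:-, EMIT:-] out:-; in:-
Tick 3: [PARSE:-, VALIDATE:-, TRANSFORM:P1(v=0,ok=F), EMIT:-] out:-; in:-
Tick 4: [PARSE:P2(v=15,ok=F), VALIDATE:-, TRANSFORM:-, EMIT:P1(v=0,ok=F)] out:-; in:P2
Tick 5: [PARSE:P3(v=13,ok=F), VALIDATE:P2(v=15,ok=T), TRANSFORM:-, EMIT:-] out:P1(v=0); in:P3
Tick 6: [PARSE:-, VALIDATE:P3(v=13,ok=F), TRANSFORM:P2(v=45,ok=T), EMIT:-] out:-; in:-
Tick 7: [PARSE:-, VALIDATE:-, TRANSFORM:P3(v=0,ok=F), EMIT:P2(v=45,ok=T)] out:-; in:-
Tick 8: [PARSE:-, VALIDATE:-, TRANSFORM:-, EMIT:P3(v=0,ok=F)] out:P2(v=45); in:-
Tick 9: [PARSE:-, VALIDATE:-, TRANSFORM:-, EMIT:-] out:P3(v=0); in:-
P3: arrives tick 5, valid=False (id=3, id%2=1), emit tick 9, final value 0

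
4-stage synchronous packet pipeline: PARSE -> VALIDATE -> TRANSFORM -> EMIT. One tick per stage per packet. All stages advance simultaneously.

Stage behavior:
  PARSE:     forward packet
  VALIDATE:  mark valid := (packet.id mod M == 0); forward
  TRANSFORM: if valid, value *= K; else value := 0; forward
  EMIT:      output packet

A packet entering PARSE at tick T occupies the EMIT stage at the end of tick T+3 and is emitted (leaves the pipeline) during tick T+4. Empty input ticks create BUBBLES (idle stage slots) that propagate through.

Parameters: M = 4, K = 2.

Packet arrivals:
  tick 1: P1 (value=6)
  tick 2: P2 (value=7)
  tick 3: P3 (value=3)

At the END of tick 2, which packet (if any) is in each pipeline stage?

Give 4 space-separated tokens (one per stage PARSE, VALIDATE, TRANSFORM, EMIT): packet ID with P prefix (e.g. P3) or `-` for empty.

Answer: P2 P1 - -

Derivation:
Tick 1: [PARSE:P1(v=6,ok=F), VALIDATE:-, TRANSFORM:-, EMIT:-] out:-; in:P1
Tick 2: [PARSE:P2(v=7,ok=F), VALIDATE:P1(v=6,ok=F), TRANSFORM:-, EMIT:-] out:-; in:P2
At end of tick 2: ['P2', 'P1', '-', '-']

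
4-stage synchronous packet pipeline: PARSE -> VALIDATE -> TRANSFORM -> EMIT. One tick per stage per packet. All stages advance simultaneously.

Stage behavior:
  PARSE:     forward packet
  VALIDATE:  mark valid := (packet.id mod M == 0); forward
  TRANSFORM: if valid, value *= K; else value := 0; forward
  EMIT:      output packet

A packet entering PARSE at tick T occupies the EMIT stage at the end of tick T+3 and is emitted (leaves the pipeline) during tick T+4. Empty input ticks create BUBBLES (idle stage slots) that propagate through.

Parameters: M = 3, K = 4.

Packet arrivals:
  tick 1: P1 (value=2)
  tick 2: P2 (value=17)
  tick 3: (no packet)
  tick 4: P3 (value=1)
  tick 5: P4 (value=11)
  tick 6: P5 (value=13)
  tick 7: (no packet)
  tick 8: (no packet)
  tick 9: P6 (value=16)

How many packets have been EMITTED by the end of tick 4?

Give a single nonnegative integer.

Answer: 0

Derivation:
Tick 1: [PARSE:P1(v=2,ok=F), VALIDATE:-, TRANSFORM:-, EMIT:-] out:-; in:P1
Tick 2: [PARSE:P2(v=17,ok=F), VALIDATE:P1(v=2,ok=F), TRANSFORM:-, EMIT:-] out:-; in:P2
Tick 3: [PARSE:-, VALIDATE:P2(v=17,ok=F), TRANSFORM:P1(v=0,ok=F), EMIT:-] out:-; in:-
Tick 4: [PARSE:P3(v=1,ok=F), VALIDATE:-, TRANSFORM:P2(v=0,ok=F), EMIT:P1(v=0,ok=F)] out:-; in:P3
Emitted by tick 4: []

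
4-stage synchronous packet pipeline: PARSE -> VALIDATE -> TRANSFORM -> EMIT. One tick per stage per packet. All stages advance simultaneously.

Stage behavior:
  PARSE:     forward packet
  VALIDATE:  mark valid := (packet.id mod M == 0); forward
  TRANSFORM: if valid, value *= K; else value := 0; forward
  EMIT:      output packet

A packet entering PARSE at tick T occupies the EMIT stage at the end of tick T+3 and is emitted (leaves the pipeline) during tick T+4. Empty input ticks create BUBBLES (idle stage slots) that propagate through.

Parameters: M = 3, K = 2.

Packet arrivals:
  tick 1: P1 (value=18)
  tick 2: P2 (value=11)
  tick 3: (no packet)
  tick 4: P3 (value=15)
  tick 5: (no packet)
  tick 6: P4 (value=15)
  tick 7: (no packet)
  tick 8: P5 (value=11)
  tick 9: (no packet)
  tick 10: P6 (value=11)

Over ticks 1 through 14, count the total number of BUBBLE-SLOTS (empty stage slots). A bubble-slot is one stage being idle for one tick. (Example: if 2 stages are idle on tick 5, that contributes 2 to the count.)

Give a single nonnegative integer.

Answer: 32

Derivation:
Tick 1: [PARSE:P1(v=18,ok=F), VALIDATE:-, TRANSFORM:-, EMIT:-] out:-; bubbles=3
Tick 2: [PARSE:P2(v=11,ok=F), VALIDATE:P1(v=18,ok=F), TRANSFORM:-, EMIT:-] out:-; bubbles=2
Tick 3: [PARSE:-, VALIDATE:P2(v=11,ok=F), TRANSFORM:P1(v=0,ok=F), EMIT:-] out:-; bubbles=2
Tick 4: [PARSE:P3(v=15,ok=F), VALIDATE:-, TRANSFORM:P2(v=0,ok=F), EMIT:P1(v=0,ok=F)] out:-; bubbles=1
Tick 5: [PARSE:-, VALIDATE:P3(v=15,ok=T), TRANSFORM:-, EMIT:P2(v=0,ok=F)] out:P1(v=0); bubbles=2
Tick 6: [PARSE:P4(v=15,ok=F), VALIDATE:-, TRANSFORM:P3(v=30,ok=T), EMIT:-] out:P2(v=0); bubbles=2
Tick 7: [PARSE:-, VALIDATE:P4(v=15,ok=F), TRANSFORM:-, EMIT:P3(v=30,ok=T)] out:-; bubbles=2
Tick 8: [PARSE:P5(v=11,ok=F), VALIDATE:-, TRANSFORM:P4(v=0,ok=F), EMIT:-] out:P3(v=30); bubbles=2
Tick 9: [PARSE:-, VALIDATE:P5(v=11,ok=F), TRANSFORM:-, EMIT:P4(v=0,ok=F)] out:-; bubbles=2
Tick 10: [PARSE:P6(v=11,ok=F), VALIDATE:-, TRANSFORM:P5(v=0,ok=F), EMIT:-] out:P4(v=0); bubbles=2
Tick 11: [PARSE:-, VALIDATE:P6(v=11,ok=T), TRANSFORM:-, EMIT:P5(v=0,ok=F)] out:-; bubbles=2
Tick 12: [PARSE:-, VALIDATE:-, TRANSFORM:P6(v=22,ok=T), EMIT:-] out:P5(v=0); bubbles=3
Tick 13: [PARSE:-, VALIDATE:-, TRANSFORM:-, EMIT:P6(v=22,ok=T)] out:-; bubbles=3
Tick 14: [PARSE:-, VALIDATE:-, TRANSFORM:-, EMIT:-] out:P6(v=22); bubbles=4
Total bubble-slots: 32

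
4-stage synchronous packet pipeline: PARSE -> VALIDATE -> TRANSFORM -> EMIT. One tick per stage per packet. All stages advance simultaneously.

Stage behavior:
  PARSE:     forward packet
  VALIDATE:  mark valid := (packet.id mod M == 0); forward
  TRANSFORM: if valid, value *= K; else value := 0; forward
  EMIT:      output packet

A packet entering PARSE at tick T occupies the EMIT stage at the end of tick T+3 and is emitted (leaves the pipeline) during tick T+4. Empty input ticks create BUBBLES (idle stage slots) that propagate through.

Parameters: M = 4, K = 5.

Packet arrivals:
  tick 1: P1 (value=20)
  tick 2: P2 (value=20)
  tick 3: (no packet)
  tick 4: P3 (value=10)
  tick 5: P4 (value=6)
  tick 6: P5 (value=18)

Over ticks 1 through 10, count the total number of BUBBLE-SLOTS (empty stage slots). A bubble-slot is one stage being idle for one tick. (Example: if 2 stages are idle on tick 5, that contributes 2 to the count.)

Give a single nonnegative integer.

Answer: 20

Derivation:
Tick 1: [PARSE:P1(v=20,ok=F), VALIDATE:-, TRANSFORM:-, EMIT:-] out:-; bubbles=3
Tick 2: [PARSE:P2(v=20,ok=F), VALIDATE:P1(v=20,ok=F), TRANSFORM:-, EMIT:-] out:-; bubbles=2
Tick 3: [PARSE:-, VALIDATE:P2(v=20,ok=F), TRANSFORM:P1(v=0,ok=F), EMIT:-] out:-; bubbles=2
Tick 4: [PARSE:P3(v=10,ok=F), VALIDATE:-, TRANSFORM:P2(v=0,ok=F), EMIT:P1(v=0,ok=F)] out:-; bubbles=1
Tick 5: [PARSE:P4(v=6,ok=F), VALIDATE:P3(v=10,ok=F), TRANSFORM:-, EMIT:P2(v=0,ok=F)] out:P1(v=0); bubbles=1
Tick 6: [PARSE:P5(v=18,ok=F), VALIDATE:P4(v=6,ok=T), TRANSFORM:P3(v=0,ok=F), EMIT:-] out:P2(v=0); bubbles=1
Tick 7: [PARSE:-, VALIDATE:P5(v=18,ok=F), TRANSFORM:P4(v=30,ok=T), EMIT:P3(v=0,ok=F)] out:-; bubbles=1
Tick 8: [PARSE:-, VALIDATE:-, TRANSFORM:P5(v=0,ok=F), EMIT:P4(v=30,ok=T)] out:P3(v=0); bubbles=2
Tick 9: [PARSE:-, VALIDATE:-, TRANSFORM:-, EMIT:P5(v=0,ok=F)] out:P4(v=30); bubbles=3
Tick 10: [PARSE:-, VALIDATE:-, TRANSFORM:-, EMIT:-] out:P5(v=0); bubbles=4
Total bubble-slots: 20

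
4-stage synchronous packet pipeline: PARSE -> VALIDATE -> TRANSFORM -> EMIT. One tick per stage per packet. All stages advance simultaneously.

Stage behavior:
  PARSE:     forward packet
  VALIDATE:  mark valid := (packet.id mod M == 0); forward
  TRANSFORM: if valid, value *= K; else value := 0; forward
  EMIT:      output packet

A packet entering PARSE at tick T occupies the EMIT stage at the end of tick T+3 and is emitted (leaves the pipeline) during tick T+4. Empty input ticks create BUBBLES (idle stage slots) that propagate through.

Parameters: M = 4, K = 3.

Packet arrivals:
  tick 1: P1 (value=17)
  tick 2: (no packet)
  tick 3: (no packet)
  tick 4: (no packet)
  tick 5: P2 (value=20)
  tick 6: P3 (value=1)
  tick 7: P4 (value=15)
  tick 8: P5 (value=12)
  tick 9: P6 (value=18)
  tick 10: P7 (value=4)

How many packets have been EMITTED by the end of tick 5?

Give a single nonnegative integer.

Answer: 1

Derivation:
Tick 1: [PARSE:P1(v=17,ok=F), VALIDATE:-, TRANSFORM:-, EMIT:-] out:-; in:P1
Tick 2: [PARSE:-, VALIDATE:P1(v=17,ok=F), TRANSFORM:-, EMIT:-] out:-; in:-
Tick 3: [PARSE:-, VALIDATE:-, TRANSFORM:P1(v=0,ok=F), EMIT:-] out:-; in:-
Tick 4: [PARSE:-, VALIDATE:-, TRANSFORM:-, EMIT:P1(v=0,ok=F)] out:-; in:-
Tick 5: [PARSE:P2(v=20,ok=F), VALIDATE:-, TRANSFORM:-, EMIT:-] out:P1(v=0); in:P2
Emitted by tick 5: ['P1']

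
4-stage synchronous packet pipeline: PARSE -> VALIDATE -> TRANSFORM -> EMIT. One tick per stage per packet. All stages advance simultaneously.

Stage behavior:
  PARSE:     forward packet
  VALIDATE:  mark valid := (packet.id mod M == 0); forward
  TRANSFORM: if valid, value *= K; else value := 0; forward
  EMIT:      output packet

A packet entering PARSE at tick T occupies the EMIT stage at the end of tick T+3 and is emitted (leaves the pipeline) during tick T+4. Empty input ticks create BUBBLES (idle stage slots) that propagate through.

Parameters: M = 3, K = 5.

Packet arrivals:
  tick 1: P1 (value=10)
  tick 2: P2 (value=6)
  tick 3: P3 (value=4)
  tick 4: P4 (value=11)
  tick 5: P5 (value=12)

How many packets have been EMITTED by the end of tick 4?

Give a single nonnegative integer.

Tick 1: [PARSE:P1(v=10,ok=F), VALIDATE:-, TRANSFORM:-, EMIT:-] out:-; in:P1
Tick 2: [PARSE:P2(v=6,ok=F), VALIDATE:P1(v=10,ok=F), TRANSFORM:-, EMIT:-] out:-; in:P2
Tick 3: [PARSE:P3(v=4,ok=F), VALIDATE:P2(v=6,ok=F), TRANSFORM:P1(v=0,ok=F), EMIT:-] out:-; in:P3
Tick 4: [PARSE:P4(v=11,ok=F), VALIDATE:P3(v=4,ok=T), TRANSFORM:P2(v=0,ok=F), EMIT:P1(v=0,ok=F)] out:-; in:P4
Emitted by tick 4: []

Answer: 0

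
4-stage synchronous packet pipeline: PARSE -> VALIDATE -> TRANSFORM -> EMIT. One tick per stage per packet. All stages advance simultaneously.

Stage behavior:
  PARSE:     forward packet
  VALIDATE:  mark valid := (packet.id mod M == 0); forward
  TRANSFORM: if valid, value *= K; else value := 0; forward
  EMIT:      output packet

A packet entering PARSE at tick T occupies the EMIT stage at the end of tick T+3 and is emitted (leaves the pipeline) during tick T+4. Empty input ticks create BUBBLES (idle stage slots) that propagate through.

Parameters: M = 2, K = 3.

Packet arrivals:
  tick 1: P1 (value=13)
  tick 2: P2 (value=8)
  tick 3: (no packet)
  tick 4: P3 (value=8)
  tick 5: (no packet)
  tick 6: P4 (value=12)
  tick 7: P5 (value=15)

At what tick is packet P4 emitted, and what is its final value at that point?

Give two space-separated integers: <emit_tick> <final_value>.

Answer: 10 36

Derivation:
Tick 1: [PARSE:P1(v=13,ok=F), VALIDATE:-, TRANSFORM:-, EMIT:-] out:-; in:P1
Tick 2: [PARSE:P2(v=8,ok=F), VALIDATE:P1(v=13,ok=F), TRANSFORM:-, EMIT:-] out:-; in:P2
Tick 3: [PARSE:-, VALIDATE:P2(v=8,ok=T), TRANSFORM:P1(v=0,ok=F), EMIT:-] out:-; in:-
Tick 4: [PARSE:P3(v=8,ok=F), VALIDATE:-, TRANSFORM:P2(v=24,ok=T), EMIT:P1(v=0,ok=F)] out:-; in:P3
Tick 5: [PARSE:-, VALIDATE:P3(v=8,ok=F), TRANSFORM:-, EMIT:P2(v=24,ok=T)] out:P1(v=0); in:-
Tick 6: [PARSE:P4(v=12,ok=F), VALIDATE:-, TRANSFORM:P3(v=0,ok=F), EMIT:-] out:P2(v=24); in:P4
Tick 7: [PARSE:P5(v=15,ok=F), VALIDATE:P4(v=12,ok=T), TRANSFORM:-, EMIT:P3(v=0,ok=F)] out:-; in:P5
Tick 8: [PARSE:-, VALIDATE:P5(v=15,ok=F), TRANSFORM:P4(v=36,ok=T), EMIT:-] out:P3(v=0); in:-
Tick 9: [PARSE:-, VALIDATE:-, TRANSFORM:P5(v=0,ok=F), EMIT:P4(v=36,ok=T)] out:-; in:-
Tick 10: [PARSE:-, VALIDATE:-, TRANSFORM:-, EMIT:P5(v=0,ok=F)] out:P4(v=36); in:-
Tick 11: [PARSE:-, VALIDATE:-, TRANSFORM:-, EMIT:-] out:P5(v=0); in:-
P4: arrives tick 6, valid=True (id=4, id%2=0), emit tick 10, final value 36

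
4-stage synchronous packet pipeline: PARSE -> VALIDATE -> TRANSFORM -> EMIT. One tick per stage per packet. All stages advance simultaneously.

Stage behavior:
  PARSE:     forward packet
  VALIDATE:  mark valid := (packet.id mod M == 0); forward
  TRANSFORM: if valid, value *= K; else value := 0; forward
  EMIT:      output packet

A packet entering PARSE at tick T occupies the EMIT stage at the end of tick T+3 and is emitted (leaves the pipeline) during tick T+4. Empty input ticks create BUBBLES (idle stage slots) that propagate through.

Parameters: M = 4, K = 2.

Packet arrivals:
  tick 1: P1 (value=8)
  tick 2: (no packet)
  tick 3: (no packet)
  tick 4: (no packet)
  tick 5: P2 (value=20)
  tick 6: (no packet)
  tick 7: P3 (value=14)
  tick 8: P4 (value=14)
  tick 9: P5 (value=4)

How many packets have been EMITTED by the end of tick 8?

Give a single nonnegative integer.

Answer: 1

Derivation:
Tick 1: [PARSE:P1(v=8,ok=F), VALIDATE:-, TRANSFORM:-, EMIT:-] out:-; in:P1
Tick 2: [PARSE:-, VALIDATE:P1(v=8,ok=F), TRANSFORM:-, EMIT:-] out:-; in:-
Tick 3: [PARSE:-, VALIDATE:-, TRANSFORM:P1(v=0,ok=F), EMIT:-] out:-; in:-
Tick 4: [PARSE:-, VALIDATE:-, TRANSFORM:-, EMIT:P1(v=0,ok=F)] out:-; in:-
Tick 5: [PARSE:P2(v=20,ok=F), VALIDATE:-, TRANSFORM:-, EMIT:-] out:P1(v=0); in:P2
Tick 6: [PARSE:-, VALIDATE:P2(v=20,ok=F), TRANSFORM:-, EMIT:-] out:-; in:-
Tick 7: [PARSE:P3(v=14,ok=F), VALIDATE:-, TRANSFORM:P2(v=0,ok=F), EMIT:-] out:-; in:P3
Tick 8: [PARSE:P4(v=14,ok=F), VALIDATE:P3(v=14,ok=F), TRANSFORM:-, EMIT:P2(v=0,ok=F)] out:-; in:P4
Emitted by tick 8: ['P1']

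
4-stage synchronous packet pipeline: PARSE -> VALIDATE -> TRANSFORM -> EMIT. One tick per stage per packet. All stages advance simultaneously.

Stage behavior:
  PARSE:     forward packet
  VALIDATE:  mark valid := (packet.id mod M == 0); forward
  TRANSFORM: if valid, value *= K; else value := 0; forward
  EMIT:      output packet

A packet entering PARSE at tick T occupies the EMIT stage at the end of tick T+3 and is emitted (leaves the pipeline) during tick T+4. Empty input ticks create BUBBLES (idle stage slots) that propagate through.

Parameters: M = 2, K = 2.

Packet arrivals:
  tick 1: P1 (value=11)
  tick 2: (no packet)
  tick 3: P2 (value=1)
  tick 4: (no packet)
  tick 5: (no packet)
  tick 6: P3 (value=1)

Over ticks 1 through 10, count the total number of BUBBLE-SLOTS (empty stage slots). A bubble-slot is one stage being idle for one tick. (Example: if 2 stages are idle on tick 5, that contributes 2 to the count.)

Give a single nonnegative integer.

Answer: 28

Derivation:
Tick 1: [PARSE:P1(v=11,ok=F), VALIDATE:-, TRANSFORM:-, EMIT:-] out:-; bubbles=3
Tick 2: [PARSE:-, VALIDATE:P1(v=11,ok=F), TRANSFORM:-, EMIT:-] out:-; bubbles=3
Tick 3: [PARSE:P2(v=1,ok=F), VALIDATE:-, TRANSFORM:P1(v=0,ok=F), EMIT:-] out:-; bubbles=2
Tick 4: [PARSE:-, VALIDATE:P2(v=1,ok=T), TRANSFORM:-, EMIT:P1(v=0,ok=F)] out:-; bubbles=2
Tick 5: [PARSE:-, VALIDATE:-, TRANSFORM:P2(v=2,ok=T), EMIT:-] out:P1(v=0); bubbles=3
Tick 6: [PARSE:P3(v=1,ok=F), VALIDATE:-, TRANSFORM:-, EMIT:P2(v=2,ok=T)] out:-; bubbles=2
Tick 7: [PARSE:-, VALIDATE:P3(v=1,ok=F), TRANSFORM:-, EMIT:-] out:P2(v=2); bubbles=3
Tick 8: [PARSE:-, VALIDATE:-, TRANSFORM:P3(v=0,ok=F), EMIT:-] out:-; bubbles=3
Tick 9: [PARSE:-, VALIDATE:-, TRANSFORM:-, EMIT:P3(v=0,ok=F)] out:-; bubbles=3
Tick 10: [PARSE:-, VALIDATE:-, TRANSFORM:-, EMIT:-] out:P3(v=0); bubbles=4
Total bubble-slots: 28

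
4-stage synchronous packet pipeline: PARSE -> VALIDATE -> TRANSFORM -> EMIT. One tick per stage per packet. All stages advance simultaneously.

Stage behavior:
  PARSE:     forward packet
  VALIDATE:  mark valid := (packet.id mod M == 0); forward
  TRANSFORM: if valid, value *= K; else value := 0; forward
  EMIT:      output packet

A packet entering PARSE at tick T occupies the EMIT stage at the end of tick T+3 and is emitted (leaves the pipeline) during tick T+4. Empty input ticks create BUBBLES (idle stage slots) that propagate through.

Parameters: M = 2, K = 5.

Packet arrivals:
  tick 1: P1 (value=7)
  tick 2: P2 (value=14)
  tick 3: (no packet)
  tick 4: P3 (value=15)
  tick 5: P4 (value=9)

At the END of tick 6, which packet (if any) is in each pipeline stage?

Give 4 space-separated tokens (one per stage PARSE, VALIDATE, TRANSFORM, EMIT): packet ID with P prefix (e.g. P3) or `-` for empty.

Answer: - P4 P3 -

Derivation:
Tick 1: [PARSE:P1(v=7,ok=F), VALIDATE:-, TRANSFORM:-, EMIT:-] out:-; in:P1
Tick 2: [PARSE:P2(v=14,ok=F), VALIDATE:P1(v=7,ok=F), TRANSFORM:-, EMIT:-] out:-; in:P2
Tick 3: [PARSE:-, VALIDATE:P2(v=14,ok=T), TRANSFORM:P1(v=0,ok=F), EMIT:-] out:-; in:-
Tick 4: [PARSE:P3(v=15,ok=F), VALIDATE:-, TRANSFORM:P2(v=70,ok=T), EMIT:P1(v=0,ok=F)] out:-; in:P3
Tick 5: [PARSE:P4(v=9,ok=F), VALIDATE:P3(v=15,ok=F), TRANSFORM:-, EMIT:P2(v=70,ok=T)] out:P1(v=0); in:P4
Tick 6: [PARSE:-, VALIDATE:P4(v=9,ok=T), TRANSFORM:P3(v=0,ok=F), EMIT:-] out:P2(v=70); in:-
At end of tick 6: ['-', 'P4', 'P3', '-']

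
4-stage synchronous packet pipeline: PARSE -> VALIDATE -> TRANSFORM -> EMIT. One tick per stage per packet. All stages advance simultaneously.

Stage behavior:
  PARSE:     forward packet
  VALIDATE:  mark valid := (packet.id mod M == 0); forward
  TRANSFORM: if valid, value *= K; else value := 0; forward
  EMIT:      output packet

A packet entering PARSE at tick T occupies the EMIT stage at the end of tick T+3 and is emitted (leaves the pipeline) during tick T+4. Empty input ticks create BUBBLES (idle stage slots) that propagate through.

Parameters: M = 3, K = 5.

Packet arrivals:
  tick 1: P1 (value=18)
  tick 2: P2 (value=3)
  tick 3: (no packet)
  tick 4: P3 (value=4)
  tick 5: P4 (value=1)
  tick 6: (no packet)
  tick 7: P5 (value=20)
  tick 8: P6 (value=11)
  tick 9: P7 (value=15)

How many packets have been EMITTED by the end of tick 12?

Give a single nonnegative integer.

Answer: 6

Derivation:
Tick 1: [PARSE:P1(v=18,ok=F), VALIDATE:-, TRANSFORM:-, EMIT:-] out:-; in:P1
Tick 2: [PARSE:P2(v=3,ok=F), VALIDATE:P1(v=18,ok=F), TRANSFORM:-, EMIT:-] out:-; in:P2
Tick 3: [PARSE:-, VALIDATE:P2(v=3,ok=F), TRANSFORM:P1(v=0,ok=F), EMIT:-] out:-; in:-
Tick 4: [PARSE:P3(v=4,ok=F), VALIDATE:-, TRANSFORM:P2(v=0,ok=F), EMIT:P1(v=0,ok=F)] out:-; in:P3
Tick 5: [PARSE:P4(v=1,ok=F), VALIDATE:P3(v=4,ok=T), TRANSFORM:-, EMIT:P2(v=0,ok=F)] out:P1(v=0); in:P4
Tick 6: [PARSE:-, VALIDATE:P4(v=1,ok=F), TRANSFORM:P3(v=20,ok=T), EMIT:-] out:P2(v=0); in:-
Tick 7: [PARSE:P5(v=20,ok=F), VALIDATE:-, TRANSFORM:P4(v=0,ok=F), EMIT:P3(v=20,ok=T)] out:-; in:P5
Tick 8: [PARSE:P6(v=11,ok=F), VALIDATE:P5(v=20,ok=F), TRANSFORM:-, EMIT:P4(v=0,ok=F)] out:P3(v=20); in:P6
Tick 9: [PARSE:P7(v=15,ok=F), VALIDATE:P6(v=11,ok=T), TRANSFORM:P5(v=0,ok=F), EMIT:-] out:P4(v=0); in:P7
Tick 10: [PARSE:-, VALIDATE:P7(v=15,ok=F), TRANSFORM:P6(v=55,ok=T), EMIT:P5(v=0,ok=F)] out:-; in:-
Tick 11: [PARSE:-, VALIDATE:-, TRANSFORM:P7(v=0,ok=F), EMIT:P6(v=55,ok=T)] out:P5(v=0); in:-
Tick 12: [PARSE:-, VALIDATE:-, TRANSFORM:-, EMIT:P7(v=0,ok=F)] out:P6(v=55); in:-
Emitted by tick 12: ['P1', 'P2', 'P3', 'P4', 'P5', 'P6']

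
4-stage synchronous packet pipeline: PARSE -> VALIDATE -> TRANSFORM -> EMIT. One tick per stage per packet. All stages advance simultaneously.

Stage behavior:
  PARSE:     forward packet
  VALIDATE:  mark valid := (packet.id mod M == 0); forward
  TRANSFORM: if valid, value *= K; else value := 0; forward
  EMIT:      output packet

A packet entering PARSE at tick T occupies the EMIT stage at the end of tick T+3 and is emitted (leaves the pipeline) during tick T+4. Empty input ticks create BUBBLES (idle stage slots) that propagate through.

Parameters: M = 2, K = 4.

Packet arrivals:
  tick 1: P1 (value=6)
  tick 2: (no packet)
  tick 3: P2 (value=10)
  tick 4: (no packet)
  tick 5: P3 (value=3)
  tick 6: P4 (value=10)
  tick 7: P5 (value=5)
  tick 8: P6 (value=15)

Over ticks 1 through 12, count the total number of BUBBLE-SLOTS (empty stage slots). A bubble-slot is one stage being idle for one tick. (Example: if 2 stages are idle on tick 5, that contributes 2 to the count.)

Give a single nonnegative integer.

Answer: 24

Derivation:
Tick 1: [PARSE:P1(v=6,ok=F), VALIDATE:-, TRANSFORM:-, EMIT:-] out:-; bubbles=3
Tick 2: [PARSE:-, VALIDATE:P1(v=6,ok=F), TRANSFORM:-, EMIT:-] out:-; bubbles=3
Tick 3: [PARSE:P2(v=10,ok=F), VALIDATE:-, TRANSFORM:P1(v=0,ok=F), EMIT:-] out:-; bubbles=2
Tick 4: [PARSE:-, VALIDATE:P2(v=10,ok=T), TRANSFORM:-, EMIT:P1(v=0,ok=F)] out:-; bubbles=2
Tick 5: [PARSE:P3(v=3,ok=F), VALIDATE:-, TRANSFORM:P2(v=40,ok=T), EMIT:-] out:P1(v=0); bubbles=2
Tick 6: [PARSE:P4(v=10,ok=F), VALIDATE:P3(v=3,ok=F), TRANSFORM:-, EMIT:P2(v=40,ok=T)] out:-; bubbles=1
Tick 7: [PARSE:P5(v=5,ok=F), VALIDATE:P4(v=10,ok=T), TRANSFORM:P3(v=0,ok=F), EMIT:-] out:P2(v=40); bubbles=1
Tick 8: [PARSE:P6(v=15,ok=F), VALIDATE:P5(v=5,ok=F), TRANSFORM:P4(v=40,ok=T), EMIT:P3(v=0,ok=F)] out:-; bubbles=0
Tick 9: [PARSE:-, VALIDATE:P6(v=15,ok=T), TRANSFORM:P5(v=0,ok=F), EMIT:P4(v=40,ok=T)] out:P3(v=0); bubbles=1
Tick 10: [PARSE:-, VALIDATE:-, TRANSFORM:P6(v=60,ok=T), EMIT:P5(v=0,ok=F)] out:P4(v=40); bubbles=2
Tick 11: [PARSE:-, VALIDATE:-, TRANSFORM:-, EMIT:P6(v=60,ok=T)] out:P5(v=0); bubbles=3
Tick 12: [PARSE:-, VALIDATE:-, TRANSFORM:-, EMIT:-] out:P6(v=60); bubbles=4
Total bubble-slots: 24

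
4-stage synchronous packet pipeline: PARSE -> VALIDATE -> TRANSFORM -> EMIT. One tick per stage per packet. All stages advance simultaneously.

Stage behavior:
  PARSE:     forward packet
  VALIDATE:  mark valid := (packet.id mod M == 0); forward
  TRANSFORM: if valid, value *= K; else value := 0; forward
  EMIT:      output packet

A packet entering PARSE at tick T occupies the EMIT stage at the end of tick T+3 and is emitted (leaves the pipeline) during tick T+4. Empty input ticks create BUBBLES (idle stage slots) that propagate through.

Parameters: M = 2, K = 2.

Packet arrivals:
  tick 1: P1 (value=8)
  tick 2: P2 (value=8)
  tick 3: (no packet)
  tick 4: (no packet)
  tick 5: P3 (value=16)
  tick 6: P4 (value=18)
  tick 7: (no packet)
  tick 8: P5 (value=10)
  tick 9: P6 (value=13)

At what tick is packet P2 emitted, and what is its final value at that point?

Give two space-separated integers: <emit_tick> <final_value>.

Tick 1: [PARSE:P1(v=8,ok=F), VALIDATE:-, TRANSFORM:-, EMIT:-] out:-; in:P1
Tick 2: [PARSE:P2(v=8,ok=F), VALIDATE:P1(v=8,ok=F), TRANSFORM:-, EMIT:-] out:-; in:P2
Tick 3: [PARSE:-, VALIDATE:P2(v=8,ok=T), TRANSFORM:P1(v=0,ok=F), EMIT:-] out:-; in:-
Tick 4: [PARSE:-, VALIDATE:-, TRANSFORM:P2(v=16,ok=T), EMIT:P1(v=0,ok=F)] out:-; in:-
Tick 5: [PARSE:P3(v=16,ok=F), VALIDATE:-, TRANSFORM:-, EMIT:P2(v=16,ok=T)] out:P1(v=0); in:P3
Tick 6: [PARSE:P4(v=18,ok=F), VALIDATE:P3(v=16,ok=F), TRANSFORM:-, EMIT:-] out:P2(v=16); in:P4
Tick 7: [PARSE:-, VALIDATE:P4(v=18,ok=T), TRANSFORM:P3(v=0,ok=F), EMIT:-] out:-; in:-
Tick 8: [PARSE:P5(v=10,ok=F), VALIDATE:-, TRANSFORM:P4(v=36,ok=T), EMIT:P3(v=0,ok=F)] out:-; in:P5
Tick 9: [PARSE:P6(v=13,ok=F), VALIDATE:P5(v=10,ok=F), TRANSFORM:-, EMIT:P4(v=36,ok=T)] out:P3(v=0); in:P6
Tick 10: [PARSE:-, VALIDATE:P6(v=13,ok=T), TRANSFORM:P5(v=0,ok=F), EMIT:-] out:P4(v=36); in:-
Tick 11: [PARSE:-, VALIDATE:-, TRANSFORM:P6(v=26,ok=T), EMIT:P5(v=0,ok=F)] out:-; in:-
Tick 12: [PARSE:-, VALIDATE:-, TRANSFORM:-, EMIT:P6(v=26,ok=T)] out:P5(v=0); in:-
Tick 13: [PARSE:-, VALIDATE:-, TRANSFORM:-, EMIT:-] out:P6(v=26); in:-
P2: arrives tick 2, valid=True (id=2, id%2=0), emit tick 6, final value 16

Answer: 6 16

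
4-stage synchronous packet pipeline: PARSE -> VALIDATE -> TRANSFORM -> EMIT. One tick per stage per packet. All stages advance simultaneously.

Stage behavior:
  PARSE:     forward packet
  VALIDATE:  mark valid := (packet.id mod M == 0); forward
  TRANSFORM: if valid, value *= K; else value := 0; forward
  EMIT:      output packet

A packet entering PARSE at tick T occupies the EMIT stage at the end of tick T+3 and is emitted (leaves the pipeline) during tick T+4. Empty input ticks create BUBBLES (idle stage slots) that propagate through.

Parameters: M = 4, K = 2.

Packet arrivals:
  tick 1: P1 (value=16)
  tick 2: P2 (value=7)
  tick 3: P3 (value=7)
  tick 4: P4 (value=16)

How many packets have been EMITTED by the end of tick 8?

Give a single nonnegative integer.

Answer: 4

Derivation:
Tick 1: [PARSE:P1(v=16,ok=F), VALIDATE:-, TRANSFORM:-, EMIT:-] out:-; in:P1
Tick 2: [PARSE:P2(v=7,ok=F), VALIDATE:P1(v=16,ok=F), TRANSFORM:-, EMIT:-] out:-; in:P2
Tick 3: [PARSE:P3(v=7,ok=F), VALIDATE:P2(v=7,ok=F), TRANSFORM:P1(v=0,ok=F), EMIT:-] out:-; in:P3
Tick 4: [PARSE:P4(v=16,ok=F), VALIDATE:P3(v=7,ok=F), TRANSFORM:P2(v=0,ok=F), EMIT:P1(v=0,ok=F)] out:-; in:P4
Tick 5: [PARSE:-, VALIDATE:P4(v=16,ok=T), TRANSFORM:P3(v=0,ok=F), EMIT:P2(v=0,ok=F)] out:P1(v=0); in:-
Tick 6: [PARSE:-, VALIDATE:-, TRANSFORM:P4(v=32,ok=T), EMIT:P3(v=0,ok=F)] out:P2(v=0); in:-
Tick 7: [PARSE:-, VALIDATE:-, TRANSFORM:-, EMIT:P4(v=32,ok=T)] out:P3(v=0); in:-
Tick 8: [PARSE:-, VALIDATE:-, TRANSFORM:-, EMIT:-] out:P4(v=32); in:-
Emitted by tick 8: ['P1', 'P2', 'P3', 'P4']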